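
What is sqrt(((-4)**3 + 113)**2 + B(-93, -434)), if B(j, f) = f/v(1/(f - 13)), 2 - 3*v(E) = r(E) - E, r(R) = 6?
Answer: sqrt(8725638187)/1789 ≈ 52.214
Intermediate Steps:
v(E) = -4/3 + E/3 (v(E) = 2/3 - (6 - E)/3 = 2/3 + (-2 + E/3) = -4/3 + E/3)
B(j, f) = f/(-4/3 + 1/(3*(-13 + f))) (B(j, f) = f/(-4/3 + 1/(3*(f - 13))) = f/(-4/3 + 1/(3*(-13 + f))))
sqrt(((-4)**3 + 113)**2 + B(-93, -434)) = sqrt(((-4)**3 + 113)**2 + 3*(-434)*(13 - 1*(-434))/(-53 + 4*(-434))) = sqrt((-64 + 113)**2 + 3*(-434)*(13 + 434)/(-53 - 1736)) = sqrt(49**2 + 3*(-434)*447/(-1789)) = sqrt(2401 + 3*(-434)*(-1/1789)*447) = sqrt(2401 + 581994/1789) = sqrt(4877383/1789) = sqrt(8725638187)/1789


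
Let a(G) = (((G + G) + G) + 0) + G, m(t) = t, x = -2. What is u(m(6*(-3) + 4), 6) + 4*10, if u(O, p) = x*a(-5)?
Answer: 80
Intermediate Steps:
a(G) = 4*G (a(G) = ((2*G + G) + 0) + G = (3*G + 0) + G = 3*G + G = 4*G)
u(O, p) = 40 (u(O, p) = -8*(-5) = -2*(-20) = 40)
u(m(6*(-3) + 4), 6) + 4*10 = 40 + 4*10 = 40 + 40 = 80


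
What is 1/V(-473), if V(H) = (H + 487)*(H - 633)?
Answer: -1/15484 ≈ -6.4583e-5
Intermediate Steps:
V(H) = (-633 + H)*(487 + H) (V(H) = (487 + H)*(-633 + H) = (-633 + H)*(487 + H))
1/V(-473) = 1/(-308271 + (-473)² - 146*(-473)) = 1/(-308271 + 223729 + 69058) = 1/(-15484) = -1/15484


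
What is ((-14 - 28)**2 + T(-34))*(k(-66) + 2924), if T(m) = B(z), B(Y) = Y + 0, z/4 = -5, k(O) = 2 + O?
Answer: 4987840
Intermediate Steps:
z = -20 (z = 4*(-5) = -20)
B(Y) = Y
T(m) = -20
((-14 - 28)**2 + T(-34))*(k(-66) + 2924) = ((-14 - 28)**2 - 20)*((2 - 66) + 2924) = ((-42)**2 - 20)*(-64 + 2924) = (1764 - 20)*2860 = 1744*2860 = 4987840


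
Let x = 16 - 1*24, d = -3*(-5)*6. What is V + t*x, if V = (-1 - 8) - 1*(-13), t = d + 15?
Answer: -836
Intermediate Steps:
d = 90 (d = 15*6 = 90)
t = 105 (t = 90 + 15 = 105)
V = 4 (V = -9 + 13 = 4)
x = -8 (x = 16 - 24 = -8)
V + t*x = 4 + 105*(-8) = 4 - 840 = -836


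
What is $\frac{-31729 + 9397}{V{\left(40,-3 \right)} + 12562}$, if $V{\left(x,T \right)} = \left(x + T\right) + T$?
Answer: $- \frac{5583}{3149} \approx -1.7729$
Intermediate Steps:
$V{\left(x,T \right)} = x + 2 T$ ($V{\left(x,T \right)} = \left(T + x\right) + T = x + 2 T$)
$\frac{-31729 + 9397}{V{\left(40,-3 \right)} + 12562} = \frac{-31729 + 9397}{\left(40 + 2 \left(-3\right)\right) + 12562} = - \frac{22332}{\left(40 - 6\right) + 12562} = - \frac{22332}{34 + 12562} = - \frac{22332}{12596} = \left(-22332\right) \frac{1}{12596} = - \frac{5583}{3149}$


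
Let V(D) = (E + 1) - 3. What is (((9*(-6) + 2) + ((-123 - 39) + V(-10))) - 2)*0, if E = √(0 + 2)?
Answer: 0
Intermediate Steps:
E = √2 ≈ 1.4142
V(D) = -2 + √2 (V(D) = (√2 + 1) - 3 = (1 + √2) - 3 = -2 + √2)
(((9*(-6) + 2) + ((-123 - 39) + V(-10))) - 2)*0 = (((9*(-6) + 2) + ((-123 - 39) + (-2 + √2))) - 2)*0 = (((-54 + 2) + (-162 + (-2 + √2))) - 2)*0 = ((-52 + (-164 + √2)) - 2)*0 = ((-216 + √2) - 2)*0 = (-218 + √2)*0 = 0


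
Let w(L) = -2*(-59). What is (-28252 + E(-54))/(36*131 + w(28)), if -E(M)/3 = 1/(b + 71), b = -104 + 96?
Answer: -593293/101514 ≈ -5.8444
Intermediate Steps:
b = -8
w(L) = 118
E(M) = -1/21 (E(M) = -3/(-8 + 71) = -3/63 = -3*1/63 = -1/21)
(-28252 + E(-54))/(36*131 + w(28)) = (-28252 - 1/21)/(36*131 + 118) = -593293/(21*(4716 + 118)) = -593293/21/4834 = -593293/21*1/4834 = -593293/101514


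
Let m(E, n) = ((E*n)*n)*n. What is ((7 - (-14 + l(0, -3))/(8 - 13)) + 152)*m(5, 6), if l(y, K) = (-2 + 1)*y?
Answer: 168696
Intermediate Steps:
l(y, K) = -y
m(E, n) = E*n**3 (m(E, n) = (E*n**2)*n = E*n**3)
((7 - (-14 + l(0, -3))/(8 - 13)) + 152)*m(5, 6) = ((7 - (-14 - 1*0)/(8 - 13)) + 152)*(5*6**3) = ((7 - (-14 + 0)/(-5)) + 152)*(5*216) = ((7 - (-14)*(-1)/5) + 152)*1080 = ((7 - 1*14/5) + 152)*1080 = ((7 - 14/5) + 152)*1080 = (21/5 + 152)*1080 = (781/5)*1080 = 168696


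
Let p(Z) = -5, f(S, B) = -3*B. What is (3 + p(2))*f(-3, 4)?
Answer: 24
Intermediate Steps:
(3 + p(2))*f(-3, 4) = (3 - 5)*(-3*4) = -2*(-12) = 24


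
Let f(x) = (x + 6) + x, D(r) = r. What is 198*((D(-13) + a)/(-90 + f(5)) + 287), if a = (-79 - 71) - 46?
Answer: 2123253/37 ≈ 57385.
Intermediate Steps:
a = -196 (a = -150 - 46 = -196)
f(x) = 6 + 2*x (f(x) = (6 + x) + x = 6 + 2*x)
198*((D(-13) + a)/(-90 + f(5)) + 287) = 198*((-13 - 196)/(-90 + (6 + 2*5)) + 287) = 198*(-209/(-90 + (6 + 10)) + 287) = 198*(-209/(-90 + 16) + 287) = 198*(-209/(-74) + 287) = 198*(-209*(-1/74) + 287) = 198*(209/74 + 287) = 198*(21447/74) = 2123253/37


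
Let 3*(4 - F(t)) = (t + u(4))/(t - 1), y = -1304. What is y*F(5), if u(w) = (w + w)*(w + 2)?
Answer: 1630/3 ≈ 543.33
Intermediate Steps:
u(w) = 2*w*(2 + w) (u(w) = (2*w)*(2 + w) = 2*w*(2 + w))
F(t) = 4 - (48 + t)/(3*(-1 + t)) (F(t) = 4 - (t + 2*4*(2 + 4))/(3*(t - 1)) = 4 - (t + 2*4*6)/(3*(-1 + t)) = 4 - (t + 48)/(3*(-1 + t)) = 4 - (48 + t)/(3*(-1 + t)))
y*F(5) = -1304*(-60 + 11*5)/(3*(-1 + 5)) = -1304*(-60 + 55)/(3*4) = -1304*(-5)/(3*4) = -1304*(-5/12) = 1630/3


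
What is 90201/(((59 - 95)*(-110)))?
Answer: 30067/1320 ≈ 22.778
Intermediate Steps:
90201/(((59 - 95)*(-110))) = 90201/((-36*(-110))) = 90201/3960 = 90201*(1/3960) = 30067/1320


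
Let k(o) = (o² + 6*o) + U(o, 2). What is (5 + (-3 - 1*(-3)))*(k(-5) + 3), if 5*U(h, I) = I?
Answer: -8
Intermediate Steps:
U(h, I) = I/5
k(o) = ⅖ + o² + 6*o (k(o) = (o² + 6*o) + (⅕)*2 = (o² + 6*o) + ⅖ = ⅖ + o² + 6*o)
(5 + (-3 - 1*(-3)))*(k(-5) + 3) = (5 + (-3 - 1*(-3)))*((⅖ + (-5)² + 6*(-5)) + 3) = (5 + (-3 + 3))*((⅖ + 25 - 30) + 3) = (5 + 0)*(-23/5 + 3) = 5*(-8/5) = -8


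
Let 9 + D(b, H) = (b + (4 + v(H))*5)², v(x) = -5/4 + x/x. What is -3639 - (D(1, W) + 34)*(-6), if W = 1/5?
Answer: -9189/8 ≈ -1148.6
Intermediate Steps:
v(x) = -¼ (v(x) = -5*¼ + 1 = -5/4 + 1 = -¼)
W = ⅕ ≈ 0.20000
D(b, H) = -9 + (75/4 + b)² (D(b, H) = -9 + (b + (4 - ¼)*5)² = -9 + (b + (15/4)*5)² = -9 + (b + 75/4)² = -9 + (75/4 + b)²)
-3639 - (D(1, W) + 34)*(-6) = -3639 - ((-9 + (75 + 4*1)²/16) + 34)*(-6) = -3639 - ((-9 + (75 + 4)²/16) + 34)*(-6) = -3639 - ((-9 + (1/16)*79²) + 34)*(-6) = -3639 - ((-9 + (1/16)*6241) + 34)*(-6) = -3639 - ((-9 + 6241/16) + 34)*(-6) = -3639 - (6097/16 + 34)*(-6) = -3639 - 6641*(-6)/16 = -3639 - 1*(-19923/8) = -3639 + 19923/8 = -9189/8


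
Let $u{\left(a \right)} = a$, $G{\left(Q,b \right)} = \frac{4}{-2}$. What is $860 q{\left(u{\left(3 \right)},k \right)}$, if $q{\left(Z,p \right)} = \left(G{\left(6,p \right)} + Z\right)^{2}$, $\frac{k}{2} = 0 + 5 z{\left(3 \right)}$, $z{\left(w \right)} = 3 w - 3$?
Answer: $860$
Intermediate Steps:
$G{\left(Q,b \right)} = -2$ ($G{\left(Q,b \right)} = 4 \left(- \frac{1}{2}\right) = -2$)
$z{\left(w \right)} = -3 + 3 w$
$k = 60$ ($k = 2 \left(0 + 5 \left(-3 + 3 \cdot 3\right)\right) = 2 \left(0 + 5 \left(-3 + 9\right)\right) = 2 \left(0 + 5 \cdot 6\right) = 2 \left(0 + 30\right) = 2 \cdot 30 = 60$)
$q{\left(Z,p \right)} = \left(-2 + Z\right)^{2}$
$860 q{\left(u{\left(3 \right)},k \right)} = 860 \left(-2 + 3\right)^{2} = 860 \cdot 1^{2} = 860 \cdot 1 = 860$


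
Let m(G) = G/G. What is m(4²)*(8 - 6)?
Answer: 2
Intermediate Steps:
m(G) = 1
m(4²)*(8 - 6) = 1*(8 - 6) = 1*2 = 2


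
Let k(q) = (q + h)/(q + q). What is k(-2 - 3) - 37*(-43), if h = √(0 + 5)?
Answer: 3183/2 - √5/10 ≈ 1591.3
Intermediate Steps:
h = √5 ≈ 2.2361
k(q) = (q + √5)/(2*q) (k(q) = (q + √5)/(q + q) = (q + √5)/((2*q)) = (q + √5)*(1/(2*q)) = (q + √5)/(2*q))
k(-2 - 3) - 37*(-43) = ((-2 - 3) + √5)/(2*(-2 - 3)) - 37*(-43) = (½)*(-5 + √5)/(-5) + 1591 = (½)*(-⅕)*(-5 + √5) + 1591 = (½ - √5/10) + 1591 = 3183/2 - √5/10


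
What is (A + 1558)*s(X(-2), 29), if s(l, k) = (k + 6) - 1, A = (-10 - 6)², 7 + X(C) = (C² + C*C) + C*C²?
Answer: 61676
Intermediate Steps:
X(C) = -7 + C³ + 2*C² (X(C) = -7 + ((C² + C*C) + C*C²) = -7 + ((C² + C²) + C³) = -7 + (2*C² + C³) = -7 + (C³ + 2*C²) = -7 + C³ + 2*C²)
A = 256 (A = (-16)² = 256)
s(l, k) = 5 + k (s(l, k) = (6 + k) - 1 = 5 + k)
(A + 1558)*s(X(-2), 29) = (256 + 1558)*(5 + 29) = 1814*34 = 61676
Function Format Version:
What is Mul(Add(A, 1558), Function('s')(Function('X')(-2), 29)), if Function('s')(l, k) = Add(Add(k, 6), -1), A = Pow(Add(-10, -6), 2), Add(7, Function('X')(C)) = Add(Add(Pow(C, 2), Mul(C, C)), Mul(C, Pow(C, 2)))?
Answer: 61676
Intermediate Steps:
Function('X')(C) = Add(-7, Pow(C, 3), Mul(2, Pow(C, 2))) (Function('X')(C) = Add(-7, Add(Add(Pow(C, 2), Mul(C, C)), Mul(C, Pow(C, 2)))) = Add(-7, Add(Add(Pow(C, 2), Pow(C, 2)), Pow(C, 3))) = Add(-7, Add(Mul(2, Pow(C, 2)), Pow(C, 3))) = Add(-7, Add(Pow(C, 3), Mul(2, Pow(C, 2)))) = Add(-7, Pow(C, 3), Mul(2, Pow(C, 2))))
A = 256 (A = Pow(-16, 2) = 256)
Function('s')(l, k) = Add(5, k) (Function('s')(l, k) = Add(Add(6, k), -1) = Add(5, k))
Mul(Add(A, 1558), Function('s')(Function('X')(-2), 29)) = Mul(Add(256, 1558), Add(5, 29)) = Mul(1814, 34) = 61676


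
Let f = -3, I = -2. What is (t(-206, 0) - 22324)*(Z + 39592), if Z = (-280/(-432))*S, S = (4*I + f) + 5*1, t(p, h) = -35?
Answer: -2655451729/3 ≈ -8.8515e+8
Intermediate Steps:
S = -6 (S = (4*(-2) - 3) + 5*1 = (-8 - 3) + 5 = -11 + 5 = -6)
Z = -35/9 (Z = -280/(-432)*(-6) = -280*(-1/432)*(-6) = (35/54)*(-6) = -35/9 ≈ -3.8889)
(t(-206, 0) - 22324)*(Z + 39592) = (-35 - 22324)*(-35/9 + 39592) = -22359*356293/9 = -2655451729/3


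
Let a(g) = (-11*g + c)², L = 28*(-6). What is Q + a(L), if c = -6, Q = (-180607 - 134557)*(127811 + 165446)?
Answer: -92420656184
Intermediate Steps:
Q = -92424049148 (Q = -315164*293257 = -92424049148)
L = -168
a(g) = (-6 - 11*g)² (a(g) = (-11*g - 6)² = (-6 - 11*g)²)
Q + a(L) = -92424049148 + (6 + 11*(-168))² = -92424049148 + (6 - 1848)² = -92424049148 + (-1842)² = -92424049148 + 3392964 = -92420656184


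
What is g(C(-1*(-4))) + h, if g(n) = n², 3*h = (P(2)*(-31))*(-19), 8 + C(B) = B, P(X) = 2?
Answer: 1226/3 ≈ 408.67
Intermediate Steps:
C(B) = -8 + B
h = 1178/3 (h = ((2*(-31))*(-19))/3 = (-62*(-19))/3 = (⅓)*1178 = 1178/3 ≈ 392.67)
g(C(-1*(-4))) + h = (-8 - 1*(-4))² + 1178/3 = (-8 + 4)² + 1178/3 = (-4)² + 1178/3 = 16 + 1178/3 = 1226/3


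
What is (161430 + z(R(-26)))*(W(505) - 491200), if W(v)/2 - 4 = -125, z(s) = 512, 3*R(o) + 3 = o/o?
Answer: -79585100364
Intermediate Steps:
R(o) = -2/3 (R(o) = -1 + (o/o)/3 = -1 + (1/3)*1 = -1 + 1/3 = -2/3)
W(v) = -242 (W(v) = 8 + 2*(-125) = 8 - 250 = -242)
(161430 + z(R(-26)))*(W(505) - 491200) = (161430 + 512)*(-242 - 491200) = 161942*(-491442) = -79585100364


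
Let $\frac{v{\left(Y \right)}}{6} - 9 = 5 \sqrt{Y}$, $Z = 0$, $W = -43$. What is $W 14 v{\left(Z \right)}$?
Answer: $-32508$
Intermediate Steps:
$v{\left(Y \right)} = 54 + 30 \sqrt{Y}$ ($v{\left(Y \right)} = 54 + 6 \cdot 5 \sqrt{Y} = 54 + 30 \sqrt{Y}$)
$W 14 v{\left(Z \right)} = \left(-43\right) 14 \left(54 + 30 \sqrt{0}\right) = - 602 \left(54 + 30 \cdot 0\right) = - 602 \left(54 + 0\right) = \left(-602\right) 54 = -32508$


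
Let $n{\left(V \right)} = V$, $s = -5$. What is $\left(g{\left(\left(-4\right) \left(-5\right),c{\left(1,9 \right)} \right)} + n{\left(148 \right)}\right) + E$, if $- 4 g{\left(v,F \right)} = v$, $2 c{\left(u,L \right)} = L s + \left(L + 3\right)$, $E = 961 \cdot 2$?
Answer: $2065$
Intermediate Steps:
$E = 1922$
$c{\left(u,L \right)} = \frac{3}{2} - 2 L$ ($c{\left(u,L \right)} = \frac{L \left(-5\right) + \left(L + 3\right)}{2} = \frac{- 5 L + \left(3 + L\right)}{2} = \frac{3 - 4 L}{2} = \frac{3}{2} - 2 L$)
$g{\left(v,F \right)} = - \frac{v}{4}$
$\left(g{\left(\left(-4\right) \left(-5\right),c{\left(1,9 \right)} \right)} + n{\left(148 \right)}\right) + E = \left(- \frac{\left(-4\right) \left(-5\right)}{4} + 148\right) + 1922 = \left(\left(- \frac{1}{4}\right) 20 + 148\right) + 1922 = \left(-5 + 148\right) + 1922 = 143 + 1922 = 2065$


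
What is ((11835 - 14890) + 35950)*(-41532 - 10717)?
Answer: -1718730855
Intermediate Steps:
((11835 - 14890) + 35950)*(-41532 - 10717) = (-3055 + 35950)*(-52249) = 32895*(-52249) = -1718730855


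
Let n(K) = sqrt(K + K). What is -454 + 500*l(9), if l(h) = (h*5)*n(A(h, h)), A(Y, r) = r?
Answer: -454 + 67500*sqrt(2) ≈ 95005.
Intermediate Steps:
n(K) = sqrt(2)*sqrt(K) (n(K) = sqrt(2*K) = sqrt(2)*sqrt(K))
l(h) = 5*sqrt(2)*h**(3/2) (l(h) = (h*5)*(sqrt(2)*sqrt(h)) = (5*h)*(sqrt(2)*sqrt(h)) = 5*sqrt(2)*h**(3/2))
-454 + 500*l(9) = -454 + 500*(5*sqrt(2)*9**(3/2)) = -454 + 500*(5*sqrt(2)*27) = -454 + 500*(135*sqrt(2)) = -454 + 67500*sqrt(2)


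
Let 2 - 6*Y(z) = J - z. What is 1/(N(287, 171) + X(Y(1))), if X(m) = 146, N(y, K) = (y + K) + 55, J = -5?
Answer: 1/659 ≈ 0.0015175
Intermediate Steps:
N(y, K) = 55 + K + y (N(y, K) = (K + y) + 55 = 55 + K + y)
Y(z) = 7/6 + z/6 (Y(z) = 1/3 - (-5 - z)/6 = 1/3 + (5/6 + z/6) = 7/6 + z/6)
1/(N(287, 171) + X(Y(1))) = 1/((55 + 171 + 287) + 146) = 1/(513 + 146) = 1/659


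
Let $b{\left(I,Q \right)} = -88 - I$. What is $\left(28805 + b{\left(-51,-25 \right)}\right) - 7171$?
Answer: $21597$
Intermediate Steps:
$\left(28805 + b{\left(-51,-25 \right)}\right) - 7171 = \left(28805 - 37\right) - 7171 = 28768 - 7171 = 21597$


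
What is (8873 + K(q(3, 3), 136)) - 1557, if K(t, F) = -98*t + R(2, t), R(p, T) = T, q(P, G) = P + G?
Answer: 6734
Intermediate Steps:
q(P, G) = G + P
K(t, F) = -97*t (K(t, F) = -98*t + t = -97*t)
(8873 + K(q(3, 3), 136)) - 1557 = (8873 - 97*(3 + 3)) - 1557 = (8873 - 97*6) - 1557 = (8873 - 582) - 1557 = 8291 - 1557 = 6734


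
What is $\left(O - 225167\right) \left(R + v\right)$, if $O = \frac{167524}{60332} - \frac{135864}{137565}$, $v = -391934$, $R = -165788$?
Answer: $\frac{9650526026826307832}{76847885} \approx 1.2558 \cdot 10^{11}$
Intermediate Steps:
$O = \frac{137486039}{76847885}$ ($O = 167524 \cdot \frac{1}{60332} - \frac{5032}{5095} = \frac{41881}{15083} - \frac{5032}{5095} = \frac{137486039}{76847885} \approx 1.7891$)
$\left(O - 225167\right) \left(R + v\right) = \left(\frac{137486039}{76847885} - 225167\right) \left(-165788 - 391934\right) = \left(- \frac{17303470235756}{76847885}\right) \left(-557722\right) = \frac{9650526026826307832}{76847885}$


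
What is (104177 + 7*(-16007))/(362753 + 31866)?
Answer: -7872/394619 ≈ -0.019948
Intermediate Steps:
(104177 + 7*(-16007))/(362753 + 31866) = (104177 - 112049)/394619 = -7872*1/394619 = -7872/394619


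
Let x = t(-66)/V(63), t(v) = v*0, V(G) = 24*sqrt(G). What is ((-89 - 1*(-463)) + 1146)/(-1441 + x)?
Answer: -1520/1441 ≈ -1.0548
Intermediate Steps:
t(v) = 0
x = 0 (x = 0/((24*sqrt(63))) = 0/((24*(3*sqrt(7)))) = 0/((72*sqrt(7))) = 0*(sqrt(7)/504) = 0)
((-89 - 1*(-463)) + 1146)/(-1441 + x) = ((-89 - 1*(-463)) + 1146)/(-1441 + 0) = ((-89 + 463) + 1146)/(-1441) = (374 + 1146)*(-1/1441) = 1520*(-1/1441) = -1520/1441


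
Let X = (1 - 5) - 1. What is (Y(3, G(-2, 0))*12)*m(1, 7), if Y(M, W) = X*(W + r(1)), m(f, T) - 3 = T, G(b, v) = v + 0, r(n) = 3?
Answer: -1800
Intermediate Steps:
X = -5 (X = -4 - 1 = -5)
G(b, v) = v
m(f, T) = 3 + T
Y(M, W) = -15 - 5*W (Y(M, W) = -5*(W + 3) = -5*(3 + W) = -15 - 5*W)
(Y(3, G(-2, 0))*12)*m(1, 7) = ((-15 - 5*0)*12)*(3 + 7) = ((-15 + 0)*12)*10 = -15*12*10 = -180*10 = -1800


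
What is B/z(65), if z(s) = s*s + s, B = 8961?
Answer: 2987/1430 ≈ 2.0888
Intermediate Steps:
z(s) = s + s² (z(s) = s² + s = s + s²)
B/z(65) = 8961/((65*(1 + 65))) = 8961/((65*66)) = 8961/4290 = 8961*(1/4290) = 2987/1430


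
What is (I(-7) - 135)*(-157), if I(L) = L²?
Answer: 13502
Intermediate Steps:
(I(-7) - 135)*(-157) = ((-7)² - 135)*(-157) = (49 - 135)*(-157) = -86*(-157) = 13502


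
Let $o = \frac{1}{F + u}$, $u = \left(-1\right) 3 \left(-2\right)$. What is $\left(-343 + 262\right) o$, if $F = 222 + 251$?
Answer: $- \frac{81}{479} \approx -0.1691$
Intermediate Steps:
$F = 473$
$u = 6$ ($u = \left(-3\right) \left(-2\right) = 6$)
$o = \frac{1}{479}$ ($o = \frac{1}{473 + 6} = \frac{1}{479} \approx 0.0020877$)
$\left(-343 + 262\right) o = \left(-343 + 262\right) \frac{1}{479} = \left(-81\right) \frac{1}{479} = - \frac{81}{479}$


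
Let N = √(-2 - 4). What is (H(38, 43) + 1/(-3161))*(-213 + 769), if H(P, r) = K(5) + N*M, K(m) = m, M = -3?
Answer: 8787024/3161 - 1668*I*√6 ≈ 2779.8 - 4085.8*I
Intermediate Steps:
N = I*√6 (N = √(-6) = I*√6 ≈ 2.4495*I)
H(P, r) = 5 - 3*I*√6 (H(P, r) = 5 + (I*√6)*(-3) = 5 - 3*I*√6)
(H(38, 43) + 1/(-3161))*(-213 + 769) = ((5 - 3*I*√6) + 1/(-3161))*(-213 + 769) = ((5 - 3*I*√6) - 1/3161)*556 = (15804/3161 - 3*I*√6)*556 = 8787024/3161 - 1668*I*√6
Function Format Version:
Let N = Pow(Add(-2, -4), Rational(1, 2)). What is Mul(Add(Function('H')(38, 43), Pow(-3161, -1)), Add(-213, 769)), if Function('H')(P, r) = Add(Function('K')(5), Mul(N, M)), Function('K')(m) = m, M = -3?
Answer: Add(Rational(8787024, 3161), Mul(-1668, I, Pow(6, Rational(1, 2)))) ≈ Add(2779.8, Mul(-4085.8, I))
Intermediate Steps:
N = Mul(I, Pow(6, Rational(1, 2))) (N = Pow(-6, Rational(1, 2)) = Mul(I, Pow(6, Rational(1, 2))) ≈ Mul(2.4495, I))
Function('H')(P, r) = Add(5, Mul(-3, I, Pow(6, Rational(1, 2)))) (Function('H')(P, r) = Add(5, Mul(Mul(I, Pow(6, Rational(1, 2))), -3)) = Add(5, Mul(-3, I, Pow(6, Rational(1, 2)))))
Mul(Add(Function('H')(38, 43), Pow(-3161, -1)), Add(-213, 769)) = Mul(Add(Add(5, Mul(-3, I, Pow(6, Rational(1, 2)))), Pow(-3161, -1)), Add(-213, 769)) = Mul(Add(Add(5, Mul(-3, I, Pow(6, Rational(1, 2)))), Rational(-1, 3161)), 556) = Mul(Add(Rational(15804, 3161), Mul(-3, I, Pow(6, Rational(1, 2)))), 556) = Add(Rational(8787024, 3161), Mul(-1668, I, Pow(6, Rational(1, 2))))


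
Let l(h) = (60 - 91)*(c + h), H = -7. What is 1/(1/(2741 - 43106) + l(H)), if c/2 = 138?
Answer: -40365/336603736 ≈ -0.00011992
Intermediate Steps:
c = 276 (c = 2*138 = 276)
l(h) = -8556 - 31*h (l(h) = (60 - 91)*(276 + h) = -31*(276 + h) = -8556 - 31*h)
1/(1/(2741 - 43106) + l(H)) = 1/(1/(2741 - 43106) + (-8556 - 31*(-7))) = 1/(1/(-40365) + (-8556 + 217)) = 1/(-1/40365 - 8339) = 1/(-336603736/40365) = -40365/336603736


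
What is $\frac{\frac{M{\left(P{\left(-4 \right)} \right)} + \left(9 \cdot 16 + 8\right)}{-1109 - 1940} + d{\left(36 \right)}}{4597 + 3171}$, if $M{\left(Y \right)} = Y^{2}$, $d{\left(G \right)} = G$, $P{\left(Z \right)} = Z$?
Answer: $\frac{27399}{5921158} \approx 0.0046273$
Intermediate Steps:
$\frac{\frac{M{\left(P{\left(-4 \right)} \right)} + \left(9 \cdot 16 + 8\right)}{-1109 - 1940} + d{\left(36 \right)}}{4597 + 3171} = \frac{\frac{\left(-4\right)^{2} + \left(9 \cdot 16 + 8\right)}{-1109 - 1940} + 36}{4597 + 3171} = \frac{\frac{16 + \left(144 + 8\right)}{-3049} + 36}{7768} = \left(\left(16 + 152\right) \left(- \frac{1}{3049}\right) + 36\right) \frac{1}{7768} = \left(168 \left(- \frac{1}{3049}\right) + 36\right) \frac{1}{7768} = \left(- \frac{168}{3049} + 36\right) \frac{1}{7768} = \frac{109596}{3049} \cdot \frac{1}{7768} = \frac{27399}{5921158}$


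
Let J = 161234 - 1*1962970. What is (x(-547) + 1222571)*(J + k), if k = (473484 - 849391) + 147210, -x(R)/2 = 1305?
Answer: -2477049073113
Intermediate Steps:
x(R) = -2610 (x(R) = -2*1305 = -2610)
J = -1801736 (J = 161234 - 1962970 = -1801736)
k = -228697 (k = -375907 + 147210 = -228697)
(x(-547) + 1222571)*(J + k) = (-2610 + 1222571)*(-1801736 - 228697) = 1219961*(-2030433) = -2477049073113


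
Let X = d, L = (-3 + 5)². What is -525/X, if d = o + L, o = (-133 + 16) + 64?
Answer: 75/7 ≈ 10.714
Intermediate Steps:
o = -53 (o = -117 + 64 = -53)
L = 4 (L = 2² = 4)
d = -49 (d = -53 + 4 = -49)
X = -49
-525/X = -525/(-49) = -525*(-1/49) = 75/7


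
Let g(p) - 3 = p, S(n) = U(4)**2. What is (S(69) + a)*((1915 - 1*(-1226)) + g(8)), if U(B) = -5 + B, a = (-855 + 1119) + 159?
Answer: 1336448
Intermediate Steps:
a = 423 (a = 264 + 159 = 423)
S(n) = 1 (S(n) = (-5 + 4)**2 = (-1)**2 = 1)
g(p) = 3 + p
(S(69) + a)*((1915 - 1*(-1226)) + g(8)) = (1 + 423)*((1915 - 1*(-1226)) + (3 + 8)) = 424*((1915 + 1226) + 11) = 424*(3141 + 11) = 424*3152 = 1336448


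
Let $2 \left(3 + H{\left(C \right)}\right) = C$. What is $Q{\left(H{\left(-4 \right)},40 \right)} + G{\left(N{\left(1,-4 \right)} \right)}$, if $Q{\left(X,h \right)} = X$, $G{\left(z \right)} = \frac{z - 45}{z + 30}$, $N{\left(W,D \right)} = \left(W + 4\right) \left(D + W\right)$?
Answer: $-9$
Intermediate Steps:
$H{\left(C \right)} = -3 + \frac{C}{2}$
$N{\left(W,D \right)} = \left(4 + W\right) \left(D + W\right)$
$G{\left(z \right)} = \frac{-45 + z}{30 + z}$
$Q{\left(H{\left(-4 \right)},40 \right)} + G{\left(N{\left(1,-4 \right)} \right)} = \left(-3 + \frac{1}{2} \left(-4\right)\right) + \frac{-45 + \left(1^{2} + 4 \left(-4\right) + 4 \cdot 1 - 4\right)}{30 + \left(1^{2} + 4 \left(-4\right) + 4 \cdot 1 - 4\right)} = \left(-3 - 2\right) + \frac{-45 + \left(1 - 16 + 4 - 4\right)}{30 + \left(1 - 16 + 4 - 4\right)} = -5 + \frac{-45 - 15}{30 - 15} = -5 + \frac{1}{15} \left(-60\right) = -5 - 4 = -9$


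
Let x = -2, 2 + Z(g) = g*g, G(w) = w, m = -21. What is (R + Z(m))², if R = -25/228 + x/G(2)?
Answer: 9967825921/51984 ≈ 1.9175e+5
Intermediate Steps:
Z(g) = -2 + g² (Z(g) = -2 + g*g = -2 + g²)
R = -253/228 (R = -25/228 - 2/2 = -25*1/228 - 2*½ = -25/228 - 1 = -253/228 ≈ -1.1096)
(R + Z(m))² = (-253/228 + (-2 + (-21)²))² = (-253/228 + (-2 + 441))² = (-253/228 + 439)² = (99839/228)² = 9967825921/51984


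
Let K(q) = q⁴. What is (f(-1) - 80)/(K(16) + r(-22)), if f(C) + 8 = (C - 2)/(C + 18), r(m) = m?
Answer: -1499/1113738 ≈ -0.0013459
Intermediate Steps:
f(C) = -8 + (-2 + C)/(18 + C) (f(C) = -8 + (C - 2)/(C + 18) = -8 + (-2 + C)/(18 + C))
(f(-1) - 80)/(K(16) + r(-22)) = ((-146 - 7*(-1))/(18 - 1) - 80)/(16⁴ - 22) = ((-146 + 7)/17 - 80)/(65536 - 22) = ((1/17)*(-139) - 80)/65514 = (-139/17 - 80)*(1/65514) = -1499/17*1/65514 = -1499/1113738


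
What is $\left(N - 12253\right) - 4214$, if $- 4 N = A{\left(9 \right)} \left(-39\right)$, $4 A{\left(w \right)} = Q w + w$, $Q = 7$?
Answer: $- \frac{32583}{2} \approx -16292.0$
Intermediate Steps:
$A{\left(w \right)} = 2 w$ ($A{\left(w \right)} = \frac{7 w + w}{4} = \frac{8 w}{4} = 2 w$)
$N = \frac{351}{2}$ ($N = - \frac{2 \cdot 9 \left(-39\right)}{4} = - \frac{18 \left(-39\right)}{4} = \left(- \frac{1}{4}\right) \left(-702\right) = \frac{351}{2} \approx 175.5$)
$\left(N - 12253\right) - 4214 = \left(\frac{351}{2} - 12253\right) - 4214 = - \frac{24155}{2} + \left(-4613 + 399\right) = - \frac{24155}{2} - 4214 = - \frac{32583}{2}$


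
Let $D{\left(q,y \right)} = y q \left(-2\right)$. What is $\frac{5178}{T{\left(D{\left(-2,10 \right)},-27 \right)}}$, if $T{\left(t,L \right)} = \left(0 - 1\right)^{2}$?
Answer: $5178$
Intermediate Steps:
$D{\left(q,y \right)} = - 2 q y$ ($D{\left(q,y \right)} = q y \left(-2\right) = - 2 q y$)
$T{\left(t,L \right)} = 1$ ($T{\left(t,L \right)} = \left(-1\right)^{2} = 1$)
$\frac{5178}{T{\left(D{\left(-2,10 \right)},-27 \right)}} = \frac{5178}{1} = 5178 \cdot 1 = 5178$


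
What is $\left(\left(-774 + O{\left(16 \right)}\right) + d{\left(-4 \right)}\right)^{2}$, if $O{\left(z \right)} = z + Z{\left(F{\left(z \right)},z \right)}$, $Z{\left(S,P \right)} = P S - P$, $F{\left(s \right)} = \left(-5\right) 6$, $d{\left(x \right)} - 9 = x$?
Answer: $1560001$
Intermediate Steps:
$d{\left(x \right)} = 9 + x$
$F{\left(s \right)} = -30$
$Z{\left(S,P \right)} = - P + P S$
$O{\left(z \right)} = - 30 z$ ($O{\left(z \right)} = z + z \left(-1 - 30\right) = z + z \left(-31\right) = z - 31 z = - 30 z$)
$\left(\left(-774 + O{\left(16 \right)}\right) + d{\left(-4 \right)}\right)^{2} = \left(\left(-774 - 480\right) + \left(9 - 4\right)\right)^{2} = \left(\left(-774 - 480\right) + 5\right)^{2} = \left(-1254 + 5\right)^{2} = \left(-1249\right)^{2} = 1560001$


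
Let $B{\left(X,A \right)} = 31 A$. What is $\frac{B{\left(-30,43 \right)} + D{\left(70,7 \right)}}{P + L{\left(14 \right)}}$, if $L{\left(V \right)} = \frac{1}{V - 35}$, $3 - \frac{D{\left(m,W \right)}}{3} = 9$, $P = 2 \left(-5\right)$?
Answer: $- \frac{27615}{211} \approx -130.88$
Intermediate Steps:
$P = -10$
$D{\left(m,W \right)} = -18$ ($D{\left(m,W \right)} = 9 - 27 = -18$)
$L{\left(V \right)} = \frac{1}{-35 + V}$
$\frac{B{\left(-30,43 \right)} + D{\left(70,7 \right)}}{P + L{\left(14 \right)}} = \frac{31 \cdot 43 - 18}{-10 + \frac{1}{-35 + 14}} = \frac{1333 - 18}{-10 + \frac{1}{-21}} = \frac{1315}{-10 - \frac{1}{21}} = \frac{1315}{- \frac{211}{21}} = 1315 \left(- \frac{21}{211}\right) = - \frac{27615}{211}$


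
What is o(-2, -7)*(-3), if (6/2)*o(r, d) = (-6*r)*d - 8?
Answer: 92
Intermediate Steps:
o(r, d) = -8/3 - 2*d*r (o(r, d) = ((-6*r)*d - 8)/3 = (-6*d*r - 8)/3 = (-8 - 6*d*r)/3 = -8/3 - 2*d*r)
o(-2, -7)*(-3) = (-8/3 - 2*(-7)*(-2))*(-3) = (-8/3 - 28)*(-3) = -92/3*(-3) = 92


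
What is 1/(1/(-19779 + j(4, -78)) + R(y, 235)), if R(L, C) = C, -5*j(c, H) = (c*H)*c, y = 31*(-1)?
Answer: 97647/22947040 ≈ 0.0042553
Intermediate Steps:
y = -31
j(c, H) = -H*c²/5 (j(c, H) = -c*H*c/5 = -H*c*c/5 = -H*c²/5)
1/(1/(-19779 + j(4, -78)) + R(y, 235)) = 1/(1/(-19779 - ⅕*(-78)*4²) + 235) = 1/(1/(-19779 - ⅕*(-78)*16) + 235) = 1/(1/(-19779 + 1248/5) + 235) = 1/(1/(-97647/5) + 235) = 1/(-5/97647 + 235) = 1/(22947040/97647) = 97647/22947040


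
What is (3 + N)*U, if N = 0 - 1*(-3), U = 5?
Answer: 30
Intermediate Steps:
N = 3 (N = 0 + 3 = 3)
(3 + N)*U = (3 + 3)*5 = 6*5 = 30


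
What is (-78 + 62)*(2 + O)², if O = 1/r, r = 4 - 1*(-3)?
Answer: -3600/49 ≈ -73.469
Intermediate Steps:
r = 7 (r = 4 + 3 = 7)
O = ⅐ (O = 1/7 = ⅐ ≈ 0.14286)
(-78 + 62)*(2 + O)² = (-78 + 62)*(2 + ⅐)² = -16*(15/7)² = -16*225/49 = -3600/49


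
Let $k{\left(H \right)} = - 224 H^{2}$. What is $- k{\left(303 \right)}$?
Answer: $20565216$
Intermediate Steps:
$- k{\left(303 \right)} = - \left(-224\right) 303^{2} = - \left(-224\right) 91809 = \left(-1\right) \left(-20565216\right) = 20565216$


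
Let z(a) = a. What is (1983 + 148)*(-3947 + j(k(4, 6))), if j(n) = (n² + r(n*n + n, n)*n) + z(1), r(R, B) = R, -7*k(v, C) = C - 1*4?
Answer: -2884159330/343 ≈ -8.4086e+6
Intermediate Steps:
k(v, C) = 4/7 - C/7 (k(v, C) = -(C - 1*4)/7 = -(C - 4)/7 = -(-4 + C)/7 = 4/7 - C/7)
j(n) = 1 + n² + n*(n + n²) (j(n) = (n² + (n*n + n)*n) + 1 = (n² + (n² + n)*n) + 1 = (n² + (n + n²)*n) + 1 = (n² + n*(n + n²)) + 1 = 1 + n² + n*(n + n²))
(1983 + 148)*(-3947 + j(k(4, 6))) = (1983 + 148)*(-3947 + (1 + (4/7 - ⅐*6)³ + 2*(4/7 - ⅐*6)²)) = 2131*(-3947 + (1 + (4/7 - 6/7)³ + 2*(4/7 - 6/7)²)) = 2131*(-3947 + (1 + (-2/7)³ + 2*(-2/7)²)) = 2131*(-3947 + (1 - 8/343 + 2*(4/49))) = 2131*(-3947 + (1 - 8/343 + 8/49)) = 2131*(-3947 + 391/343) = 2131*(-1353430/343) = -2884159330/343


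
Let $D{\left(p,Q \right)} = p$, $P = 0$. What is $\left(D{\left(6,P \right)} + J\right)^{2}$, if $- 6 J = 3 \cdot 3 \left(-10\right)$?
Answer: $441$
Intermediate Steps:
$J = 15$ ($J = - \frac{3 \cdot 3 \left(-10\right)}{6} = - \frac{9 \left(-10\right)}{6} = \left(- \frac{1}{6}\right) \left(-90\right) = 15$)
$\left(D{\left(6,P \right)} + J\right)^{2} = \left(6 + 15\right)^{2} = 21^{2} = 441$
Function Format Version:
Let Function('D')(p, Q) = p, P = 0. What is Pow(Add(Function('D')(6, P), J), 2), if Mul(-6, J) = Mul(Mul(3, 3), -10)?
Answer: 441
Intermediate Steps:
J = 15 (J = Mul(Rational(-1, 6), Mul(Mul(3, 3), -10)) = Mul(Rational(-1, 6), Mul(9, -10)) = Mul(Rational(-1, 6), -90) = 15)
Pow(Add(Function('D')(6, P), J), 2) = Pow(Add(6, 15), 2) = Pow(21, 2) = 441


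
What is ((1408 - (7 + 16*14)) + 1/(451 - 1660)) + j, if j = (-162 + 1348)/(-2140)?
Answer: 1521884503/1293630 ≈ 1176.4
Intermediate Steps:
j = -593/1070 (j = 1186*(-1/2140) = -593/1070 ≈ -0.55421)
((1408 - (7 + 16*14)) + 1/(451 - 1660)) + j = ((1408 - (7 + 16*14)) + 1/(451 - 1660)) - 593/1070 = ((1408 - (7 + 224)) + 1/(-1209)) - 593/1070 = ((1408 - 1*231) - 1/1209) - 593/1070 = ((1408 - 231) - 1/1209) - 593/1070 = (1177 - 1/1209) - 593/1070 = 1422992/1209 - 593/1070 = 1521884503/1293630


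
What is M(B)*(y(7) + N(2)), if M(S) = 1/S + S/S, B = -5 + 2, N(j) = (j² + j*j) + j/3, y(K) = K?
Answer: 94/9 ≈ 10.444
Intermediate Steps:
N(j) = 2*j² + j/3 (N(j) = (j² + j²) + j*(⅓) = 2*j² + j/3)
B = -3
M(S) = 1 + 1/S (M(S) = 1/S + 1 = 1 + 1/S)
M(B)*(y(7) + N(2)) = ((1 - 3)/(-3))*(7 + (⅓)*2*(1 + 6*2)) = (-⅓*(-2))*(7 + (⅓)*2*(1 + 12)) = 2*(7 + (⅓)*2*13)/3 = 2*(7 + 26/3)/3 = (⅔)*(47/3) = 94/9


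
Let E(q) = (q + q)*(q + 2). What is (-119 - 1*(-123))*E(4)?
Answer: 192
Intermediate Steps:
E(q) = 2*q*(2 + q) (E(q) = (2*q)*(2 + q) = 2*q*(2 + q))
(-119 - 1*(-123))*E(4) = (-119 - 1*(-123))*(2*4*(2 + 4)) = (-119 + 123)*(2*4*6) = 4*48 = 192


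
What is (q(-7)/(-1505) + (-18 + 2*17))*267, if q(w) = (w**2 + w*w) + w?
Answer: 915009/215 ≈ 4255.9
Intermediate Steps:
q(w) = w + 2*w**2 (q(w) = (w**2 + w**2) + w = 2*w**2 + w = w + 2*w**2)
(q(-7)/(-1505) + (-18 + 2*17))*267 = (-7*(1 + 2*(-7))/(-1505) + (-18 + 2*17))*267 = (-7*(1 - 14)*(-1/1505) + (-18 + 34))*267 = (-7*(-13)*(-1/1505) + 16)*267 = (91*(-1/1505) + 16)*267 = (-13/215 + 16)*267 = (3427/215)*267 = 915009/215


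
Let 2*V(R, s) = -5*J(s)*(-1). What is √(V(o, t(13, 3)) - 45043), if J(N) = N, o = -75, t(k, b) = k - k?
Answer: I*√45043 ≈ 212.23*I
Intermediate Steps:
t(k, b) = 0
V(R, s) = 5*s/2 (V(R, s) = (-5*s*(-1))/2 = (5*s)/2 = 5*s/2)
√(V(o, t(13, 3)) - 45043) = √((5/2)*0 - 45043) = √(0 - 45043) = √(-45043) = I*√45043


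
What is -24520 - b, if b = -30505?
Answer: 5985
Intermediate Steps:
-24520 - b = -24520 - 1*(-30505) = -24520 + 30505 = 5985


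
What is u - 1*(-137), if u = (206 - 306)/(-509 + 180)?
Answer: 45173/329 ≈ 137.30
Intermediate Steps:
u = 100/329 (u = -100/(-329) = -100*(-1/329) = 100/329 ≈ 0.30395)
u - 1*(-137) = 100/329 - 1*(-137) = 100/329 + 137 = 45173/329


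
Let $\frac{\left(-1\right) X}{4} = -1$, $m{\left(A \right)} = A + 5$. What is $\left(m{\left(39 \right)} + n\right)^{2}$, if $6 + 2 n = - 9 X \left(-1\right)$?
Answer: $3481$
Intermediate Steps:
$m{\left(A \right)} = 5 + A$
$X = 4$ ($X = \left(-4\right) \left(-1\right) = 4$)
$n = 15$ ($n = -3 + \frac{\left(-9\right) 4 \left(-1\right)}{2} = -3 + \frac{\left(-36\right) \left(-1\right)}{2} = -3 + \frac{1}{2} \cdot 36 = -3 + 18 = 15$)
$\left(m{\left(39 \right)} + n\right)^{2} = \left(\left(5 + 39\right) + 15\right)^{2} = \left(44 + 15\right)^{2} = 59^{2} = 3481$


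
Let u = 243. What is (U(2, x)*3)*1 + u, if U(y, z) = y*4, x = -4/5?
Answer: 267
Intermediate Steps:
x = -4/5 (x = -4*1/5 = -4/5 ≈ -0.80000)
U(y, z) = 4*y
(U(2, x)*3)*1 + u = ((4*2)*3)*1 + 243 = (8*3)*1 + 243 = 24*1 + 243 = 24 + 243 = 267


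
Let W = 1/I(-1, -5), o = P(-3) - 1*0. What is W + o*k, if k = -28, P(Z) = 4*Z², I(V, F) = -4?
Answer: -4033/4 ≈ -1008.3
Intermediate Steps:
o = 36 (o = 4*(-3)² - 1*0 = 4*9 + 0 = 36 + 0 = 36)
W = -¼ (W = 1/(-4) = 1*(-¼) = -¼ ≈ -0.25000)
W + o*k = -¼ + 36*(-28) = -¼ - 1008 = -4033/4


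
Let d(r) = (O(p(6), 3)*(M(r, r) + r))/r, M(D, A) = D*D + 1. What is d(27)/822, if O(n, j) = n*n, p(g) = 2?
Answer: 1514/11097 ≈ 0.13643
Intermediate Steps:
O(n, j) = n**2
M(D, A) = 1 + D**2 (M(D, A) = D**2 + 1 = 1 + D**2)
d(r) = (4 + 4*r + 4*r**2)/r (d(r) = (2**2*((1 + r**2) + r))/r = (4*(1 + r + r**2))/r = (4 + 4*r + 4*r**2)/r)
d(27)/822 = (4 + 4*27 + 4/27)/822 = (4 + 108 + 4*(1/27))*(1/822) = (4 + 108 + 4/27)*(1/822) = (3028/27)*(1/822) = 1514/11097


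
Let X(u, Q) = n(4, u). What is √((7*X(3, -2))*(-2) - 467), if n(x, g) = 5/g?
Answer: I*√4413/3 ≈ 22.143*I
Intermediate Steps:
X(u, Q) = 5/u
√((7*X(3, -2))*(-2) - 467) = √((7*(5/3))*(-2) - 467) = √((35/3)*(-2) - 467) = √(-70/3 - 467) = √(-1471/3) = I*√4413/3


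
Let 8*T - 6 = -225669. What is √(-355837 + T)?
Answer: 17*I*√21262/4 ≈ 619.71*I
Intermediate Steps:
T = -225663/8 (T = ¾ + (⅛)*(-225669) = ¾ - 225669/8 = -225663/8 ≈ -28208.)
√(-355837 + T) = √(-355837 - 225663/8) = √(-3072359/8) = 17*I*√21262/4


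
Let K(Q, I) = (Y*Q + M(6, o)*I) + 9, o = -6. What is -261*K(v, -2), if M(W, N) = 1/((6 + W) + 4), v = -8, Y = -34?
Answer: -586467/8 ≈ -73308.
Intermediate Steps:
M(W, N) = 1/(10 + W)
K(Q, I) = 9 - 34*Q + I/16 (K(Q, I) = (-34*Q + I/(10 + 6)) + 9 = (-34*Q + I/16) + 9 = 9 - 34*Q + I/16)
-261*K(v, -2) = -261*(9 - 34*(-8) + (1/16)*(-2)) = -261*(9 + 272 - ⅛) = -261*2247/8 = -586467/8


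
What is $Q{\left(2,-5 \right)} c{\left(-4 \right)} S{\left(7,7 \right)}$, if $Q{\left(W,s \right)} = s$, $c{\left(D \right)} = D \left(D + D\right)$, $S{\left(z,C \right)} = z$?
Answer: $-1120$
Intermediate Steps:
$c{\left(D \right)} = 2 D^{2}$ ($c{\left(D \right)} = D 2 D = 2 D^{2}$)
$Q{\left(2,-5 \right)} c{\left(-4 \right)} S{\left(7,7 \right)} = - 5 \cdot 2 \left(-4\right)^{2} \cdot 7 = - 5 \cdot 2 \cdot 16 \cdot 7 = \left(-5\right) 32 \cdot 7 = \left(-160\right) 7 = -1120$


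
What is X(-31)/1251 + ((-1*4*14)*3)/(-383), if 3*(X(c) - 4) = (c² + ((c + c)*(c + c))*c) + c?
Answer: -44648522/1437399 ≈ -31.062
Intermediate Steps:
X(c) = 4 + c/3 + c²/3 + 4*c³/3 (X(c) = 4 + ((c² + ((c + c)*(c + c))*c) + c)/3 = 4 + ((c² + ((2*c)*(2*c))*c) + c)/3 = 4 + ((c² + (4*c²)*c) + c)/3 = 4 + ((c² + 4*c³) + c)/3 = 4 + (c + c² + 4*c³)/3 = 4 + (c/3 + c²/3 + 4*c³/3) = 4 + c/3 + c²/3 + 4*c³/3)
X(-31)/1251 + ((-1*4*14)*3)/(-383) = (4 + (⅓)*(-31) + (⅓)*(-31)² + (4/3)*(-31)³)/1251 + ((-1*4*14)*3)/(-383) = (4 - 31/3 + (⅓)*961 + (4/3)*(-29791))*(1/1251) + (-4*14*3)*(-1/383) = (4 - 31/3 + 961/3 - 119164/3)*(1/1251) - 56*3*(-1/383) = -118222/3*1/1251 - 168*(-1/383) = -118222/3753 + 168/383 = -44648522/1437399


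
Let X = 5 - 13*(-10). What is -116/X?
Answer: -116/135 ≈ -0.85926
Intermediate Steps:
X = 135 (X = 5 + 130 = 135)
-116/X = -116/135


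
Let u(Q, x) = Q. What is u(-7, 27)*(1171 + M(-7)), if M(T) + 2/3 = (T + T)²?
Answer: -28693/3 ≈ -9564.3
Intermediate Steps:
M(T) = -⅔ + 4*T² (M(T) = -⅔ + (T + T)² = -⅔ + (2*T)² = -⅔ + 4*T²)
u(-7, 27)*(1171 + M(-7)) = -7*(1171 + (-⅔ + 4*(-7)²)) = -7*(1171 + (-⅔ + 4*49)) = -7*(1171 + (-⅔ + 196)) = -7*(1171 + 586/3) = -7*4099/3 = -28693/3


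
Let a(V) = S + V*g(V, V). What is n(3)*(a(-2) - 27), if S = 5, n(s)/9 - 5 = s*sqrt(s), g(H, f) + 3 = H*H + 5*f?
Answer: -180 - 108*sqrt(3) ≈ -367.06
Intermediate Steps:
g(H, f) = -3 + H**2 + 5*f (g(H, f) = -3 + (H*H + 5*f) = -3 + (H**2 + 5*f) = -3 + H**2 + 5*f)
n(s) = 45 + 9*s**(3/2) (n(s) = 45 + 9*(s*sqrt(s)) = 45 + 9*s**(3/2))
a(V) = 5 + V*(-3 + V**2 + 5*V)
n(3)*(a(-2) - 27) = (45 + 9*3**(3/2))*((5 - 2*(-3 + (-2)**2 + 5*(-2))) - 27) = (45 + 9*(3*sqrt(3)))*((5 - 2*(-3 + 4 - 10)) - 27) = (45 + 27*sqrt(3))*((5 - 2*(-9)) - 27) = (45 + 27*sqrt(3))*((5 + 18) - 27) = (45 + 27*sqrt(3))*(23 - 27) = (45 + 27*sqrt(3))*(-4) = -180 - 108*sqrt(3)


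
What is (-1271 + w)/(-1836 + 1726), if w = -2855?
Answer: 2063/55 ≈ 37.509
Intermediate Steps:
(-1271 + w)/(-1836 + 1726) = (-1271 - 2855)/(-1836 + 1726) = -4126/(-110) = -4126*(-1/110) = 2063/55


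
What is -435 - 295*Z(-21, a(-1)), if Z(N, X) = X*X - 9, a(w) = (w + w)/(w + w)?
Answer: 1925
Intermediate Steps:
a(w) = 1 (a(w) = (2*w)/((2*w)) = (2*w)*(1/(2*w)) = 1)
Z(N, X) = -9 + X² (Z(N, X) = X² - 9 = -9 + X²)
-435 - 295*Z(-21, a(-1)) = -435 - 295*(-9 + 1²) = -435 - 295*(-9 + 1) = -435 - 295*(-8) = -435 + 2360 = 1925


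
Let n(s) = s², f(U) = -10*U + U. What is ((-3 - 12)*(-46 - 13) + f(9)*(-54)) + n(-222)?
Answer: 54543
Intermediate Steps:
f(U) = -9*U
((-3 - 12)*(-46 - 13) + f(9)*(-54)) + n(-222) = ((-3 - 12)*(-46 - 13) - 9*9*(-54)) + (-222)² = (-15*(-59) - 81*(-54)) + 49284 = (885 + 4374) + 49284 = 5259 + 49284 = 54543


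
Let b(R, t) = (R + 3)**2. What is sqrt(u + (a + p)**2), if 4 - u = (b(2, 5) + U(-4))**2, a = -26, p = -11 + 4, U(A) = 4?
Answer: 6*sqrt(7) ≈ 15.875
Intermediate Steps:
p = -7
b(R, t) = (3 + R)**2
u = -837 (u = 4 - ((3 + 2)**2 + 4)**2 = 4 - (5**2 + 4)**2 = 4 - (25 + 4)**2 = 4 - 1*29**2 = 4 - 1*841 = 4 - 841 = -837)
sqrt(u + (a + p)**2) = sqrt(-837 + (-26 - 7)**2) = sqrt(-837 + (-33)**2) = sqrt(-837 + 1089) = sqrt(252) = 6*sqrt(7)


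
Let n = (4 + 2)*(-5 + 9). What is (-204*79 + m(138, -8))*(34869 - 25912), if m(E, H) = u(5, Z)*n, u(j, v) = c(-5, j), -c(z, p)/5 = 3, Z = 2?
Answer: -147575532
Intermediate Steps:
c(z, p) = -15 (c(z, p) = -5*3 = -15)
u(j, v) = -15
n = 24 (n = 6*4 = 24)
m(E, H) = -360 (m(E, H) = -15*24 = -360)
(-204*79 + m(138, -8))*(34869 - 25912) = (-204*79 - 360)*(34869 - 25912) = (-16116 - 360)*8957 = -16476*8957 = -147575532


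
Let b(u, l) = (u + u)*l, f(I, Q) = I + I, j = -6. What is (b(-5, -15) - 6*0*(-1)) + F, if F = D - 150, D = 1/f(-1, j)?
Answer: -1/2 ≈ -0.50000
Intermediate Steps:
f(I, Q) = 2*I
D = -1/2 (D = 1/(2*(-1)) = 1/(-2) = -1/2 ≈ -0.50000)
b(u, l) = 2*l*u (b(u, l) = (2*u)*l = 2*l*u)
F = -301/2 (F = -1/2 - 150 = -301/2 ≈ -150.50)
(b(-5, -15) - 6*0*(-1)) + F = (2*(-15)*(-5) - 6*0*(-1)) - 301/2 = (150 + 0*(-1)) - 301/2 = (150 + 0) - 301/2 = 150 - 301/2 = -1/2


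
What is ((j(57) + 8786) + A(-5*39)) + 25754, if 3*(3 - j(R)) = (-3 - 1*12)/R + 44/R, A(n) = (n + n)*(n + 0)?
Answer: 18911374/171 ≈ 1.1059e+5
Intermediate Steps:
A(n) = 2*n² (A(n) = (2*n)*n = 2*n²)
j(R) = 3 - 29/(3*R) (j(R) = 3 - ((-3 - 1*12)/R + 44/R)/3 = 3 - ((-3 - 12)/R + 44/R)/3 = 3 - (-15/R + 44/R)/3 = 3 - 29/(3*R))
((j(57) + 8786) + A(-5*39)) + 25754 = (((3 - 29/3/57) + 8786) + 2*(-5*39)²) + 25754 = (((3 - 29/3*1/57) + 8786) + 2*(-195)²) + 25754 = (((3 - 29/171) + 8786) + 2*38025) + 25754 = ((484/171 + 8786) + 76050) + 25754 = (1502890/171 + 76050) + 25754 = 14507440/171 + 25754 = 18911374/171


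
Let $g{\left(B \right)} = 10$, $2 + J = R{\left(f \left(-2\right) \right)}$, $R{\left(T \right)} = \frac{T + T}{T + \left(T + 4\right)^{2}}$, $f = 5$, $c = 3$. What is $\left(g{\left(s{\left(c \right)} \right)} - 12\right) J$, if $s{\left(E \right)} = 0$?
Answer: $\frac{72}{13} \approx 5.5385$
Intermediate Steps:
$R{\left(T \right)} = \frac{2 T}{T + \left(4 + T\right)^{2}}$
$J = - \frac{36}{13}$ ($J = -2 + \frac{2 \cdot 5 \left(-2\right)}{5 \left(-2\right) + \left(4 + 5 \left(-2\right)\right)^{2}} = -2 + 2 \left(-10\right) \frac{1}{-10 + \left(4 - 10\right)^{2}} = -2 + 2 \left(-10\right) \frac{1}{-10 + \left(-6\right)^{2}} = -2 + 2 \left(-10\right) \frac{1}{-10 + 36} = -2 + 2 \left(-10\right) \frac{1}{26} = -2 - \frac{10}{13} = - \frac{36}{13} \approx -2.7692$)
$\left(g{\left(s{\left(c \right)} \right)} - 12\right) J = \left(10 - 12\right) \left(- \frac{36}{13}\right) = \left(-2\right) \left(- \frac{36}{13}\right) = \frac{72}{13}$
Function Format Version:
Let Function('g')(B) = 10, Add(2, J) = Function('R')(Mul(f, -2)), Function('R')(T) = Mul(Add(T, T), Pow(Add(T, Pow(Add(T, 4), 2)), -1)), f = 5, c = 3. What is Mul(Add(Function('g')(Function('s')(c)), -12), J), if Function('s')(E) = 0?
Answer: Rational(72, 13) ≈ 5.5385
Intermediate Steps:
Function('R')(T) = Mul(2, T, Pow(Add(T, Pow(Add(4, T), 2)), -1)) (Function('R')(T) = Mul(Mul(2, T), Pow(Add(T, Pow(Add(4, T), 2)), -1)) = Mul(2, T, Pow(Add(T, Pow(Add(4, T), 2)), -1)))
J = Rational(-36, 13) (J = Add(-2, Mul(2, Mul(5, -2), Pow(Add(Mul(5, -2), Pow(Add(4, Mul(5, -2)), 2)), -1))) = Add(-2, Mul(2, -10, Pow(Add(-10, Pow(Add(4, -10), 2)), -1))) = Add(-2, Mul(2, -10, Pow(Add(-10, Pow(-6, 2)), -1))) = Add(-2, Mul(2, -10, Pow(Add(-10, 36), -1))) = Add(-2, Mul(2, -10, Pow(26, -1))) = Add(-2, Mul(2, -10, Rational(1, 26))) = Add(-2, Rational(-10, 13)) = Rational(-36, 13) ≈ -2.7692)
Mul(Add(Function('g')(Function('s')(c)), -12), J) = Mul(Add(10, -12), Rational(-36, 13)) = Mul(-2, Rational(-36, 13)) = Rational(72, 13)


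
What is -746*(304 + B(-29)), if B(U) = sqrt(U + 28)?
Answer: -226784 - 746*I ≈ -2.2678e+5 - 746.0*I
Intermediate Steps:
B(U) = sqrt(28 + U)
-746*(304 + B(-29)) = -746*(304 + sqrt(28 - 29)) = -746*(304 + sqrt(-1)) = -746*(304 + I) = -226784 - 746*I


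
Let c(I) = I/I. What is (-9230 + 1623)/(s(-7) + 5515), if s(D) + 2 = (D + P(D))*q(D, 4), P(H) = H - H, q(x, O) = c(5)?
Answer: -7607/5506 ≈ -1.3816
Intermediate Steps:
c(I) = 1
q(x, O) = 1
P(H) = 0
s(D) = -2 + D (s(D) = -2 + (D + 0)*1 = -2 + D*1 = -2 + D)
(-9230 + 1623)/(s(-7) + 5515) = (-9230 + 1623)/((-2 - 7) + 5515) = -7607/(-9 + 5515) = -7607/5506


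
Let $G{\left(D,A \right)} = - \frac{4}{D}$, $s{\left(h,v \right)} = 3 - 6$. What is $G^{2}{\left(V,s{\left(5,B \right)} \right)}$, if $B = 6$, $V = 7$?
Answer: $\frac{16}{49} \approx 0.32653$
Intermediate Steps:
$s{\left(h,v \right)} = -3$ ($s{\left(h,v \right)} = 3 - 6 = -3$)
$G^{2}{\left(V,s{\left(5,B \right)} \right)} = \left(- \frac{4}{7}\right)^{2} = \frac{16}{49}$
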